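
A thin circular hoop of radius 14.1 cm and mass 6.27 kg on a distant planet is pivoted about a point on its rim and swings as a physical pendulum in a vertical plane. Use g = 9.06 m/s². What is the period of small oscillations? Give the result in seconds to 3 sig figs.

I_cm = mr² = 0.1247 kg·m². The pivot is at distance d = 0.141 m from the centre of mass.
By the parallel-axis theorem, I = I_cm + md² = 0.1247 + 0.1247 = 0.2493 kg·m².
T = 2π√(I/(mgd)) = 2π√(0.2493/(6.27 × 9.06 × 0.141)) = 1.11 s.

1.11 s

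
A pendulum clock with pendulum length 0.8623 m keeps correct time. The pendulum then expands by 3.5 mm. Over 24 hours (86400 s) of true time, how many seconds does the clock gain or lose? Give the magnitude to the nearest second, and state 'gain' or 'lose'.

lose 175 s

T ∝ √L, so T'/T = √(0.86580/0.8623) = 1.00203.
In 86400 s of true time the clock registers 86400/1.00203 = 86225.2 s, so it loses 175 s.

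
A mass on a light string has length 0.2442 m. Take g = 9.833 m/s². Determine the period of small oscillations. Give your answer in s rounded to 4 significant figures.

T = 2π√(L/g) = 2π√(0.2442/9.833) = 2π × 0.15759 = 0.9902 s.

0.9902 s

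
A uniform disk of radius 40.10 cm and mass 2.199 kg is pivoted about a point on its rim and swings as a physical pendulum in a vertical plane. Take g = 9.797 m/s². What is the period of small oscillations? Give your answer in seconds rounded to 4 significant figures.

I_cm = ½mr² = 0.17680 kg·m². The pivot is at distance d = 0.4010 m from the centre of mass.
By the parallel-axis theorem, I = I_cm + md² = 0.17680 + 0.35360 = 0.53040 kg·m².
T = 2π√(I/(mgd)) = 2π√(0.53040/(2.199 × 9.797 × 0.4010)) = 1.557 s.

1.557 s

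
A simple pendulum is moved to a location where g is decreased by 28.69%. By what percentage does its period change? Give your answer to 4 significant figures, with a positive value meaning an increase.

18.42%

T ∝ 1/√g, so T'/T = 1/√(0.71310) = 1.1842.
Percentage change in T = (1.1842 − 1) × 100% = 18.42%.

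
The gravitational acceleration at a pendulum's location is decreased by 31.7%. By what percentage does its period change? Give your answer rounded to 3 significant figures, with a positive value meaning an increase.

21.0%

T ∝ 1/√g, so T'/T = 1/√(0.6830) = 1.210.
Percentage change in T = (1.210 − 1) × 100% = 21.0%.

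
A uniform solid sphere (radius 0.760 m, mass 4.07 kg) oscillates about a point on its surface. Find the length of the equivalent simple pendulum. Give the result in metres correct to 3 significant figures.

1.06 m

The equivalent simple-pendulum length is L_eq = I/(md), where I is about the pivot and d = 0.7600 m.
I_cm = (2/5)mR² = 0.9403 kg·m², so I = I_cm + md² = 0.9403 + 2.351 = 3.291 kg·m².
L_eq = 3.291/(4.07 × 0.7600) = 1.06 m.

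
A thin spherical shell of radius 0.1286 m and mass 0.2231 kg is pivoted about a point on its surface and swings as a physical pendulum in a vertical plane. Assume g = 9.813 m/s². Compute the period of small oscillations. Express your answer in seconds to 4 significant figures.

0.9286 s

I_cm = (2/3)mr² = 0.0024597 kg·m². The pivot is at distance d = 0.1286 m from the centre of mass.
By the parallel-axis theorem, I = I_cm + md² = 0.0024597 + 0.0036896 = 0.0061494 kg·m².
T = 2π√(I/(mgd)) = 2π√(0.0061494/(0.2231 × 9.813 × 0.1286)) = 0.9286 s.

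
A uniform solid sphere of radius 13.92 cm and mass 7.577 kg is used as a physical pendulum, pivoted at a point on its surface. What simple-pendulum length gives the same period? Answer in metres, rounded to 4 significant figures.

0.1949 m

The equivalent simple-pendulum length is L_eq = I/(md), where I is about the pivot and d = 0.13920 m.
I_cm = (2/5)mR² = 0.058727 kg·m², so I = I_cm + md² = 0.058727 + 0.14682 = 0.20554 kg·m².
L_eq = 0.20554/(7.577 × 0.13920) = 0.1949 m.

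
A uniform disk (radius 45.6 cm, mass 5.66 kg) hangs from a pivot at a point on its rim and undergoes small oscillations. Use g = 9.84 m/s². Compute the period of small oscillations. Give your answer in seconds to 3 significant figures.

I_cm = ½mr² = 0.5885 kg·m². The pivot is at distance d = 0.456 m from the centre of mass.
By the parallel-axis theorem, I = I_cm + md² = 0.5885 + 1.177 = 1.765 kg·m².
T = 2π√(I/(mgd)) = 2π√(1.765/(5.66 × 9.84 × 0.456)) = 1.66 s.

1.66 s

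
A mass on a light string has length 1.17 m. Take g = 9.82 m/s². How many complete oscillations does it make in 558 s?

T = 2π√(L/g) = 2π√(1.17/9.82) = 2.169 s.
Number of complete oscillations = ⌊558/2.169⌋ = ⌊257.3⌋ = 257.

257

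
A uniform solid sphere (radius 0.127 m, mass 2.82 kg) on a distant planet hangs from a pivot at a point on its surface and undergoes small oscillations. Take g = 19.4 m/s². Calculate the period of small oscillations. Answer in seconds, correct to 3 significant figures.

I_cm = (2/5)mr² = 0.01819 kg·m². The pivot is at distance d = 0.127 m from the centre of mass.
By the parallel-axis theorem, I = I_cm + md² = 0.01819 + 0.04548 = 0.06368 kg·m².
T = 2π√(I/(mgd)) = 2π√(0.06368/(2.82 × 19.4 × 0.127)) = 0.602 s.

0.602 s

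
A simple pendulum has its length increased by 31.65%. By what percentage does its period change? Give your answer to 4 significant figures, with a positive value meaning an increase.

T ∝ √L, so T'/T = √(1.3165) = 1.1474.
Percentage change in T = (1.1474 − 1) × 100% = 14.74%.

14.74%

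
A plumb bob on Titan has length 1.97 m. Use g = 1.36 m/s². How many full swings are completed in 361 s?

47

T = 2π√(L/g) = 2π√(1.97/1.36) = 7.562 s.
Number of complete oscillations = ⌊361/7.562⌋ = ⌊47.74⌋ = 47.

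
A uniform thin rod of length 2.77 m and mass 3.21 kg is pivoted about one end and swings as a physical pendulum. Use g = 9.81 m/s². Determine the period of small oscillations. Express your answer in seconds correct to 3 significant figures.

2.73 s

For a physical pendulum T = 2π√(I/(mgd)), with d = 1.385 m from pivot to centre of mass.
I_cm = mL²/12 = 3.21 × 2.77²/12 = 2.053 kg·m²; I = I_cm + md² = 2.053 + 3.21 × 1.385² = 8.210 kg·m².
T = 2π√(8.210/(3.21 × 9.81 × 1.385)) = 2.73 s.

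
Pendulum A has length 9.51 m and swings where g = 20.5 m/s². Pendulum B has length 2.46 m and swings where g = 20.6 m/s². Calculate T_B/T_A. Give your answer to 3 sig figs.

0.507

T = 2π√(L/g), so T_B/T_A = √((L_B/g_B)/(L_A/g_A)) = √((2.46/20.6)/(9.51/20.5)) = 0.507.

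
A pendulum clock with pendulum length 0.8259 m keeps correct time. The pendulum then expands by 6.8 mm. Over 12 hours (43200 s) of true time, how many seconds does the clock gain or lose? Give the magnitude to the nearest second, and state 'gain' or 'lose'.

T ∝ √L, so T'/T = √(0.83270/0.8259) = 1.00411.
In 43200 s of true time the clock registers 43200/1.00411 = 43023.2 s, so it loses 177 s.

lose 177 s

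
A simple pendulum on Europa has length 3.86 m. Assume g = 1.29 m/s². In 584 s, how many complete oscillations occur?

T = 2π√(L/g) = 2π√(3.86/1.29) = 10.87 s.
Number of complete oscillations = ⌊584/10.87⌋ = ⌊53.73⌋ = 53.

53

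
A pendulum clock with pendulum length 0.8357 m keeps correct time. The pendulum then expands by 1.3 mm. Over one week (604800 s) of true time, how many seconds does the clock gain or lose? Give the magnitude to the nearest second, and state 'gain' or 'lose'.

lose 470 s

T ∝ √L, so T'/T = √(0.83700/0.8357) = 1.00078.
In 604800 s of true time the clock registers 604800/1.00078 = 604330.1 s, so it loses 470 s.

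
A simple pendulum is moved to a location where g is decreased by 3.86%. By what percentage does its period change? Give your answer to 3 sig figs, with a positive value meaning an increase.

T ∝ 1/√g, so T'/T = 1/√(0.9614) = 1.020.
Percentage change in T = (1.020 − 1) × 100% = 1.99%.

1.99%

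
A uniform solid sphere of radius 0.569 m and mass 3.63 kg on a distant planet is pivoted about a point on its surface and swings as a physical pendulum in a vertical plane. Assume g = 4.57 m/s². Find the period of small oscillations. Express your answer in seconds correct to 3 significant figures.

2.62 s

I_cm = (2/5)mr² = 0.4701 kg·m². The pivot is at distance d = 0.569 m from the centre of mass.
By the parallel-axis theorem, I = I_cm + md² = 0.4701 + 1.175 = 1.645 kg·m².
T = 2π√(I/(mgd)) = 2π√(1.645/(3.63 × 4.57 × 0.569)) = 2.62 s.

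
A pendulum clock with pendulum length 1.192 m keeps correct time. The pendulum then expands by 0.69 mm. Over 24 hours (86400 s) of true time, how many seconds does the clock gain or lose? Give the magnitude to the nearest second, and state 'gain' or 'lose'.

lose 25 s

T ∝ √L, so T'/T = √(1.19269/1.192) = 1.00029.
In 86400 s of true time the clock registers 86400/1.00029 = 86375.0 s, so it loses 25 s.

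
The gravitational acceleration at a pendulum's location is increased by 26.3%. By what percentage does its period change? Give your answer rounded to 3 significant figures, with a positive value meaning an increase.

T ∝ 1/√g, so T'/T = 1/√(1.263) = 0.8898.
Percentage change in T = (0.8898 − 1) × 100% = -11.0%.

-11.0%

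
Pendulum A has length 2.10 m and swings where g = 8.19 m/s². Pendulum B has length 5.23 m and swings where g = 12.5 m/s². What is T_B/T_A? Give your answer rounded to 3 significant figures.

T = 2π√(L/g), so T_B/T_A = √((L_B/g_B)/(L_A/g_A)) = √((5.23/12.5)/(2.10/8.19)) = 1.28.

1.28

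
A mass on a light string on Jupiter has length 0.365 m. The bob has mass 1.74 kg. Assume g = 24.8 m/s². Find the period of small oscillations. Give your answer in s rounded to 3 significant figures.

T = 2π√(L/g) = 2π√(0.365/24.8) = 2π × 0.1213 = 0.762 s.

0.762 s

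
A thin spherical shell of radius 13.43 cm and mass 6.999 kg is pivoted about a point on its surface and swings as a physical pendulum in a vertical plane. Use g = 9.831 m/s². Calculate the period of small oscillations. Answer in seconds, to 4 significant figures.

0.9481 s

I_cm = (2/3)mr² = 0.084158 kg·m². The pivot is at distance d = 0.1343 m from the centre of mass.
By the parallel-axis theorem, I = I_cm + md² = 0.084158 + 0.12624 = 0.21040 kg·m².
T = 2π√(I/(mgd)) = 2π√(0.21040/(6.999 × 9.831 × 0.1343)) = 0.9481 s.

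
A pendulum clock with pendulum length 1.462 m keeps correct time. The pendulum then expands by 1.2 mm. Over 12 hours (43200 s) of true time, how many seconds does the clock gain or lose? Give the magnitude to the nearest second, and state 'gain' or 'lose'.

T ∝ √L, so T'/T = √(1.46320/1.462) = 1.00041.
In 43200 s of true time the clock registers 43200/1.00041 = 43182.3 s, so it loses 18 s.

lose 18 s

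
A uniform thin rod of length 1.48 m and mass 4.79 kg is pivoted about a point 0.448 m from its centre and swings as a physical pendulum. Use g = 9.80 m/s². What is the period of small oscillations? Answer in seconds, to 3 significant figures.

1.86 s

For a physical pendulum T = 2π√(I/(mgd)), with d = 0.4480 m from pivot to centre of mass.
I_cm = mL²/12 = 4.79 × 1.48²/12 = 0.8743 kg·m²; I = I_cm + md² = 0.8743 + 4.79 × 0.4480² = 1.836 kg·m².
T = 2π√(1.836/(4.79 × 9.80 × 0.4480)) = 1.86 s.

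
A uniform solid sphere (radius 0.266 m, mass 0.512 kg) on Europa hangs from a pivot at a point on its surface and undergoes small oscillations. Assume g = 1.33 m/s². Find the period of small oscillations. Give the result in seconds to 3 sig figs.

3.32 s

I_cm = (2/5)mr² = 0.01449 kg·m². The pivot is at distance d = 0.266 m from the centre of mass.
By the parallel-axis theorem, I = I_cm + md² = 0.01449 + 0.03623 = 0.05072 kg·m².
T = 2π√(I/(mgd)) = 2π√(0.05072/(0.512 × 1.33 × 0.266)) = 3.32 s.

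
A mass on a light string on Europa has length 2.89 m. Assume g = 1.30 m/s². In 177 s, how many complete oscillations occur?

18

T = 2π√(L/g) = 2π√(2.89/1.30) = 9.368 s.
Number of complete oscillations = ⌊177/9.368⌋ = ⌊18.89⌋ = 18.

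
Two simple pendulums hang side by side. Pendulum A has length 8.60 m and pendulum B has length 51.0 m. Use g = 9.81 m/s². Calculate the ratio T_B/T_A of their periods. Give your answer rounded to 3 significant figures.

2.44

T ∝ √L, so T_B/T_A = √(L_B/L_A) = √(51.0/8.60) = 2.44.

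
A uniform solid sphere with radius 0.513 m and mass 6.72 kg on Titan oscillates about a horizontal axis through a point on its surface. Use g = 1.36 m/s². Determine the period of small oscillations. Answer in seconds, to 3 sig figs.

I_cm = (2/5)mr² = 0.7074 kg·m². The pivot is at distance d = 0.513 m from the centre of mass.
By the parallel-axis theorem, I = I_cm + md² = 0.7074 + 1.768 = 2.476 kg·m².
T = 2π√(I/(mgd)) = 2π√(2.476/(6.72 × 1.36 × 0.513)) = 4.57 s.

4.57 s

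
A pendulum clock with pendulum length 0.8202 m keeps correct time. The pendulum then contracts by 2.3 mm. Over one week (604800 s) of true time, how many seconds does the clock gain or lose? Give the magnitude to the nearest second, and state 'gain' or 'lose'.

T ∝ √L, so T'/T = √(0.81790/0.8202) = 0.998597.
In 604800 s of true time the clock registers 604800/0.998597 = 605649.8 s, so it gains 850 s.

gain 850 s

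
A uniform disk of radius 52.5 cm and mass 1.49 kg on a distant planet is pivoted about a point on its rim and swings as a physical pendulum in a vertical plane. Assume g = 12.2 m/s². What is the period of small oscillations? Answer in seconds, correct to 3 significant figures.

I_cm = ½mr² = 0.2053 kg·m². The pivot is at distance d = 0.525 m from the centre of mass.
By the parallel-axis theorem, I = I_cm + md² = 0.2053 + 0.4107 = 0.6160 kg·m².
T = 2π√(I/(mgd)) = 2π√(0.6160/(1.49 × 12.2 × 0.525)) = 1.60 s.

1.60 s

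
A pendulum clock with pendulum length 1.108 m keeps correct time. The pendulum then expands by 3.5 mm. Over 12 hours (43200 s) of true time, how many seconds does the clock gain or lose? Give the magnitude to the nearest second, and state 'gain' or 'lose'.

lose 68 s

T ∝ √L, so T'/T = √(1.11150/1.108) = 1.00158.
In 43200 s of true time the clock registers 43200/1.00158 = 43131.9 s, so it loses 68 s.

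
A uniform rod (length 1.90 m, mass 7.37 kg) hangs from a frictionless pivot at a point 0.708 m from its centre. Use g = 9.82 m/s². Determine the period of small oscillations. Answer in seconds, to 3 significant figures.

2.13 s

For a physical pendulum T = 2π√(I/(mgd)), with d = 0.7080 m from pivot to centre of mass.
I_cm = mL²/12 = 7.37 × 1.90²/12 = 2.217 kg·m²; I = I_cm + md² = 2.217 + 7.37 × 0.7080² = 5.911 kg·m².
T = 2π√(5.911/(7.37 × 9.82 × 0.7080)) = 2.13 s.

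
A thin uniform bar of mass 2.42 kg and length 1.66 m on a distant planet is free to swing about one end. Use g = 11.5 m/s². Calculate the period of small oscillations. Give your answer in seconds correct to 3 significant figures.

1.95 s

For a physical pendulum T = 2π√(I/(mgd)), with d = 0.8300 m from pivot to centre of mass.
I_cm = mL²/12 = 2.42 × 1.66²/12 = 0.5557 kg·m²; I = I_cm + md² = 0.5557 + 2.42 × 0.8300² = 2.223 kg·m².
T = 2π√(2.223/(2.42 × 11.5 × 0.8300)) = 1.95 s.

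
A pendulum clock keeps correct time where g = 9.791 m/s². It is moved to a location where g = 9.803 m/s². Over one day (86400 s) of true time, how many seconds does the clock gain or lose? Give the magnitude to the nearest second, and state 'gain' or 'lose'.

The clock's period scales as T ∝ 1/√g, so T'/T = √(9.791/9.803) = 0.999388.
In 86400 s of true time the clock registers 86400/0.999388 = 86452.9 s, so it gains 53 s.

gain 53 s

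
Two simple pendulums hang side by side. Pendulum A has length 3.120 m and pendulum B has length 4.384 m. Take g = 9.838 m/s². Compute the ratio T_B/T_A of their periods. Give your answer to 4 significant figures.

1.185

T ∝ √L, so T_B/T_A = √(L_B/L_A) = √(4.384/3.120) = 1.185.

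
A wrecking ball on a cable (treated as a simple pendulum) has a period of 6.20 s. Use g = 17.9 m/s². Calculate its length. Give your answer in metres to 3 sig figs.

17.4 m

From T = 2π√(L/g), L = gT²/(4π²) = 17.9 × 6.200²/(4π²) = 17.4 m.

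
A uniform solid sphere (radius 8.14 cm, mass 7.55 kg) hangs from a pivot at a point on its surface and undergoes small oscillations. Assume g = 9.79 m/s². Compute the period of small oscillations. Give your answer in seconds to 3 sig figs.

I_cm = (2/5)mr² = 0.02001 kg·m². The pivot is at distance d = 0.0814 m from the centre of mass.
By the parallel-axis theorem, I = I_cm + md² = 0.02001 + 0.05003 = 0.07004 kg·m².
T = 2π√(I/(mgd)) = 2π√(0.07004/(7.55 × 9.79 × 0.0814)) = 0.678 s.

0.678 s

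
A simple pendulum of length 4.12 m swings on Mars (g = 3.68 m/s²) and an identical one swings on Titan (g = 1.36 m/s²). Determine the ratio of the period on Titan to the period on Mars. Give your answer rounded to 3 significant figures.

T ∝ 1/√g, so T₂/T₁ = √(g₁/g₂) = √(3.68/1.36) = 1.64.

1.64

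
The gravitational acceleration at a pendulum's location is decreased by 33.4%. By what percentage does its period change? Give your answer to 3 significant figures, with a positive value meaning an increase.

T ∝ 1/√g, so T'/T = 1/√(0.6660) = 1.225.
Percentage change in T = (1.225 − 1) × 100% = 22.5%.

22.5%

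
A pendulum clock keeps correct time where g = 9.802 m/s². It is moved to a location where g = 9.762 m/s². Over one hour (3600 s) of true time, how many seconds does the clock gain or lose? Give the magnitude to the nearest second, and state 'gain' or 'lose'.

The clock's period scales as T ∝ 1/√g, so T'/T = √(9.802/9.762) = 1.00205.
In 3600 s of true time the clock registers 3600/1.00205 = 3592.6 s, so it loses 7 s.

lose 7 s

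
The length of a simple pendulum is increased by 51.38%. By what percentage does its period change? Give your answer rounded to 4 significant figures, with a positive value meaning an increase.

T ∝ √L, so T'/T = √(1.5138) = 1.2304.
Percentage change in T = (1.2304 − 1) × 100% = 23.04%.

23.04%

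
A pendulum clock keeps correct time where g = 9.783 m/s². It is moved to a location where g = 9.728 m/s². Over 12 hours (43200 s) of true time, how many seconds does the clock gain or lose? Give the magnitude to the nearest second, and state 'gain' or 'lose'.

The clock's period scales as T ∝ 1/√g, so T'/T = √(9.783/9.728) = 1.00282.
In 43200 s of true time the clock registers 43200/1.00282 = 43078.4 s, so it loses 122 s.

lose 122 s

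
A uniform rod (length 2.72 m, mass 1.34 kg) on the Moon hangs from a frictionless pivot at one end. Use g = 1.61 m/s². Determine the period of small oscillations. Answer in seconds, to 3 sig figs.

6.67 s

For a physical pendulum T = 2π√(I/(mgd)), with d = 1.360 m from pivot to centre of mass.
I_cm = mL²/12 = 1.34 × 2.72²/12 = 0.8262 kg·m²; I = I_cm + md² = 0.8262 + 1.34 × 1.360² = 3.305 kg·m².
T = 2π√(3.305/(1.34 × 1.61 × 1.360)) = 6.67 s.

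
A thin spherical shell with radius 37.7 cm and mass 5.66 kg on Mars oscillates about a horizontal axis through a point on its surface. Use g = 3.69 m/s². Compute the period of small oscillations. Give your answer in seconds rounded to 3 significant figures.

I_cm = (2/3)mr² = 0.5363 kg·m². The pivot is at distance d = 0.377 m from the centre of mass.
By the parallel-axis theorem, I = I_cm + md² = 0.5363 + 0.8045 = 1.341 kg·m².
T = 2π√(I/(mgd)) = 2π√(1.341/(5.66 × 3.69 × 0.377)) = 2.59 s.

2.59 s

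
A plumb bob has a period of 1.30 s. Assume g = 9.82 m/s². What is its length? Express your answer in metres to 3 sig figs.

0.420 m

From T = 2π√(L/g), L = gT²/(4π²) = 9.82 × 1.300²/(4π²) = 0.420 m.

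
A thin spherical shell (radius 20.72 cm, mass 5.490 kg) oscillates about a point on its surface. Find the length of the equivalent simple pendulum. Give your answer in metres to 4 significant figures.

0.3453 m

The equivalent simple-pendulum length is L_eq = I/(md), where I is about the pivot and d = 0.20720 m.
I_cm = (2/3)mR² = 0.15713 kg·m², so I = I_cm + md² = 0.15713 + 0.23570 = 0.39283 kg·m².
L_eq = 0.39283/(5.490 × 0.20720) = 0.3453 m.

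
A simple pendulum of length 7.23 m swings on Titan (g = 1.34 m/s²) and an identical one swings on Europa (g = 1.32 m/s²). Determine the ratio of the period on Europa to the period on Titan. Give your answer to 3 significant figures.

T ∝ 1/√g, so T₂/T₁ = √(g₁/g₂) = √(1.34/1.32) = 1.01.

1.01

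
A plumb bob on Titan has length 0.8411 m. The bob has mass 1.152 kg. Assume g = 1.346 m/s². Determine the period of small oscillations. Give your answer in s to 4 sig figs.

4.967 s

T = 2π√(L/g) = 2π√(0.8411/1.346) = 2π × 0.79050 = 4.967 s.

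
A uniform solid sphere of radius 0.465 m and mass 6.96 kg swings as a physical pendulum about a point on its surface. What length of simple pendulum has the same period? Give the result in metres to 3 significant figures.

0.651 m

The equivalent simple-pendulum length is L_eq = I/(md), where I is about the pivot and d = 0.4650 m.
I_cm = (2/5)mR² = 0.6020 kg·m², so I = I_cm + md² = 0.6020 + 1.505 = 2.107 kg·m².
L_eq = 2.107/(6.96 × 0.4650) = 0.651 m.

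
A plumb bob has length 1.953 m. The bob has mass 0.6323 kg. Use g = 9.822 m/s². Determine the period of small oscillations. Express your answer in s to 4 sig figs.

T = 2π√(L/g) = 2π√(1.953/9.822) = 2π × 0.44591 = 2.802 s.

2.802 s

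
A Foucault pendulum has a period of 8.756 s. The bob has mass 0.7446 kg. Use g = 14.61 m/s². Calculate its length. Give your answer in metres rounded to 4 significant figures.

28.37 m

From T = 2π√(L/g), L = gT²/(4π²) = 14.61 × 8.7560²/(4π²) = 28.37 m.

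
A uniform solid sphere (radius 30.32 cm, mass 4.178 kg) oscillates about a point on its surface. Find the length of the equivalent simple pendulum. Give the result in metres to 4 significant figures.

The equivalent simple-pendulum length is L_eq = I/(md), where I is about the pivot and d = 0.30320 m.
I_cm = (2/5)mR² = 0.15363 kg·m², so I = I_cm + md² = 0.15363 + 0.38408 = 0.53772 kg·m².
L_eq = 0.53772/(4.178 × 0.30320) = 0.4245 m.

0.4245 m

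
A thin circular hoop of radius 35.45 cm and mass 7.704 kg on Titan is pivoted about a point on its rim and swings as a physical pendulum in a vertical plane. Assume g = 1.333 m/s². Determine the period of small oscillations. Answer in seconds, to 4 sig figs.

4.582 s

I_cm = mr² = 0.96816 kg·m². The pivot is at distance d = 0.3545 m from the centre of mass.
By the parallel-axis theorem, I = I_cm + md² = 0.96816 + 0.96816 = 1.9363 kg·m².
T = 2π√(I/(mgd)) = 2π√(1.9363/(7.704 × 1.333 × 0.3545)) = 4.582 s.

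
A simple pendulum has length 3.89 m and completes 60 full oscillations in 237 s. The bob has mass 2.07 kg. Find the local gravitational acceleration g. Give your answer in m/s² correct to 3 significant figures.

T = 237/60 = 3.950 s.
From T = 2π√(L/g), g = 4π²L/T² = 4π² × 3.89/3.950² = 9.84 m/s².

9.84 m/s²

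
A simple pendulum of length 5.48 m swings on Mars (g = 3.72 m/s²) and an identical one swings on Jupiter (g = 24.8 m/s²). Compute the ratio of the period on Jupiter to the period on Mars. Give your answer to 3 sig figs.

T ∝ 1/√g, so T₂/T₁ = √(g₁/g₂) = √(3.72/24.8) = 0.387.

0.387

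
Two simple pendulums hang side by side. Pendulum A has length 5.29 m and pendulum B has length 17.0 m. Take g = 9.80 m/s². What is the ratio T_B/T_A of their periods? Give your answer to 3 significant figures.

1.79

T ∝ √L, so T_B/T_A = √(L_B/L_A) = √(17.0/5.29) = 1.79.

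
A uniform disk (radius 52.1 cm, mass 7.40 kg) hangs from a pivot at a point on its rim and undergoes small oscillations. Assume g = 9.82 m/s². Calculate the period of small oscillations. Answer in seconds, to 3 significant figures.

I_cm = ½mr² = 1.004 kg·m². The pivot is at distance d = 0.521 m from the centre of mass.
By the parallel-axis theorem, I = I_cm + md² = 1.004 + 2.009 = 3.013 kg·m².
T = 2π√(I/(mgd)) = 2π√(3.013/(7.40 × 9.82 × 0.521)) = 1.77 s.

1.77 s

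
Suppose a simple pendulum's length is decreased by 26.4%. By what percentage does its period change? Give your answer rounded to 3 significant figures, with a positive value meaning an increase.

T ∝ √L, so T'/T = √(0.7360) = 0.8579.
Percentage change in T = (0.8579 − 1) × 100% = -14.2%.

-14.2%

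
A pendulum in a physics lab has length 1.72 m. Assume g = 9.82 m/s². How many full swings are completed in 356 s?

135

T = 2π√(L/g) = 2π√(1.72/9.82) = 2.630 s.
Number of complete oscillations = ⌊356/2.630⌋ = ⌊135.4⌋ = 135.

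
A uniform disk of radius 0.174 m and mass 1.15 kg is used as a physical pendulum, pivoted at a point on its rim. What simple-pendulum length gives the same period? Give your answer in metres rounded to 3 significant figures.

0.261 m

The equivalent simple-pendulum length is L_eq = I/(md), where I is about the pivot and d = 0.1740 m.
I_cm = ½mR² = 0.01741 kg·m², so I = I_cm + md² = 0.01741 + 0.03482 = 0.05223 kg·m².
L_eq = 0.05223/(1.15 × 0.1740) = 0.261 m.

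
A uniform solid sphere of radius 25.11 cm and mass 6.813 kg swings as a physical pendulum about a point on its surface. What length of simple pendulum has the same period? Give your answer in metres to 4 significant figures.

The equivalent simple-pendulum length is L_eq = I/(md), where I is about the pivot and d = 0.25110 m.
I_cm = (2/5)mR² = 0.17183 kg·m², so I = I_cm + md² = 0.17183 + 0.42957 = 0.60140 kg·m².
L_eq = 0.60140/(6.813 × 0.25110) = 0.3515 m.

0.3515 m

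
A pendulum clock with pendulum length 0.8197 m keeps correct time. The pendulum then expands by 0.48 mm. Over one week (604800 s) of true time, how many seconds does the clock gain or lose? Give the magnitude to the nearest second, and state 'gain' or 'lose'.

T ∝ √L, so T'/T = √(0.82018/0.8197) = 1.00029.
In 604800 s of true time the clock registers 604800/1.00029 = 604623.0 s, so it loses 177 s.

lose 177 s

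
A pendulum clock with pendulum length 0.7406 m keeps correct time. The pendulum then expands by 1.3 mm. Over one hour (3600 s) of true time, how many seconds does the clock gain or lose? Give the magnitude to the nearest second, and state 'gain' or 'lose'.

T ∝ √L, so T'/T = √(0.74190/0.7406) = 1.00088.
In 3600 s of true time the clock registers 3600/1.00088 = 3596.8 s, so it loses 3 s.

lose 3 s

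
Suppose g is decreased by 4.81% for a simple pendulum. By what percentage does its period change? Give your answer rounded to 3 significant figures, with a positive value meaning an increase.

T ∝ 1/√g, so T'/T = 1/√(0.9519) = 1.025.
Percentage change in T = (1.025 − 1) × 100% = 2.50%.

2.50%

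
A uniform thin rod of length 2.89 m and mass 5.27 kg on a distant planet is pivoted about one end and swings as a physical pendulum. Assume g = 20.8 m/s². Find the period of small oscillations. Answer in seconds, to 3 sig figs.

For a physical pendulum T = 2π√(I/(mgd)), with d = 1.445 m from pivot to centre of mass.
I_cm = mL²/12 = 5.27 × 2.89²/12 = 3.668 kg·m²; I = I_cm + md² = 3.668 + 5.27 × 1.445² = 14.67 kg·m².
T = 2π√(14.67/(5.27 × 20.8 × 1.445)) = 1.91 s.

1.91 s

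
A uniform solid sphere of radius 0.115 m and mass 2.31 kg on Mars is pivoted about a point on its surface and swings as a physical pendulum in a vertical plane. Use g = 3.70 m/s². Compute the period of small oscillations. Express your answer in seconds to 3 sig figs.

I_cm = (2/5)mr² = 0.01222 kg·m². The pivot is at distance d = 0.115 m from the centre of mass.
By the parallel-axis theorem, I = I_cm + md² = 0.01222 + 0.03055 = 0.04277 kg·m².
T = 2π√(I/(mgd)) = 2π√(0.04277/(2.31 × 3.70 × 0.115)) = 1.31 s.

1.31 s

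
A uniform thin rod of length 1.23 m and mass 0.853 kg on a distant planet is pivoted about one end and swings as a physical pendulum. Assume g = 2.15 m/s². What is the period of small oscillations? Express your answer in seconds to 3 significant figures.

For a physical pendulum T = 2π√(I/(mgd)), with d = 0.6150 m from pivot to centre of mass.
I_cm = mL²/12 = 0.853 × 1.23²/12 = 0.1075 kg·m²; I = I_cm + md² = 0.1075 + 0.853 × 0.6150² = 0.4302 kg·m².
T = 2π√(0.4302/(0.853 × 2.15 × 0.6150)) = 3.88 s.

3.88 s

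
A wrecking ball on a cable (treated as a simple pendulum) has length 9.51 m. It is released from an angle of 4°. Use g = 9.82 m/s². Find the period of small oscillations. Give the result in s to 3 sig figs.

6.18 s

T = 2π√(L/g) = 2π√(9.51/9.82) = 2π × 0.9841 = 6.18 s.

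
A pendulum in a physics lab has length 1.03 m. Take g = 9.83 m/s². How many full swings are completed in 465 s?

T = 2π√(L/g) = 2π√(1.03/9.83) = 2.034 s.
Number of complete oscillations = ⌊465/2.034⌋ = ⌊228.6⌋ = 228.

228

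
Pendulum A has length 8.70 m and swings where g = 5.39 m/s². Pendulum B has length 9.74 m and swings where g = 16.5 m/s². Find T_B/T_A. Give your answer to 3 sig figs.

T = 2π√(L/g), so T_B/T_A = √((L_B/g_B)/(L_A/g_A)) = √((9.74/16.5)/(8.70/5.39)) = 0.605.

0.605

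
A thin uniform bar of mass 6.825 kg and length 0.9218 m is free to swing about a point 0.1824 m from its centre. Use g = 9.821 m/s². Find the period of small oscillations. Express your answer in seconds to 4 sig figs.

1.515 s

For a physical pendulum T = 2π√(I/(mgd)), with d = 0.18240 m from pivot to centre of mass.
I_cm = mL²/12 = 6.825 × 0.9218²/12 = 0.48328 kg·m²; I = I_cm + md² = 0.48328 + 6.825 × 0.18240² = 0.71034 kg·m².
T = 2π√(0.71034/(6.825 × 9.821 × 0.18240)) = 1.515 s.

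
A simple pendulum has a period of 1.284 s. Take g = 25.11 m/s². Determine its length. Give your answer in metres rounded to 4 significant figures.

1.049 m

From T = 2π√(L/g), L = gT²/(4π²) = 25.11 × 1.2840²/(4π²) = 1.049 m.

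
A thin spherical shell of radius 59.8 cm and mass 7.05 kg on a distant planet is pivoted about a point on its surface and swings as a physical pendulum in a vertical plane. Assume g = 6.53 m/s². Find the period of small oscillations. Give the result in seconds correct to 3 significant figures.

I_cm = (2/3)mr² = 1.681 kg·m². The pivot is at distance d = 0.598 m from the centre of mass.
By the parallel-axis theorem, I = I_cm + md² = 1.681 + 2.521 = 4.202 kg·m².
T = 2π√(I/(mgd)) = 2π√(4.202/(7.05 × 6.53 × 0.598)) = 2.45 s.

2.45 s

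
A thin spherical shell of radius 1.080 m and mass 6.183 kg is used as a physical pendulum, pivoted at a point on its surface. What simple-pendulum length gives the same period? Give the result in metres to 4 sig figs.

The equivalent simple-pendulum length is L_eq = I/(md), where I is about the pivot and d = 1.0800 m.
I_cm = (2/3)mR² = 4.8079 kg·m², so I = I_cm + md² = 4.8079 + 7.2119 = 12.020 kg·m².
L_eq = 12.020/(6.183 × 1.0800) = 1.800 m.

1.800 m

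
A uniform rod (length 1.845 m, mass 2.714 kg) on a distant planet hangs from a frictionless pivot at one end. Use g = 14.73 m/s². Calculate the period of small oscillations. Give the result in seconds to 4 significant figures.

For a physical pendulum T = 2π√(I/(mgd)), with d = 0.92250 m from pivot to centre of mass.
I_cm = mL²/12 = 2.714 × 1.845²/12 = 0.76988 kg·m²; I = I_cm + md² = 0.76988 + 2.714 × 0.92250² = 3.0795 kg·m².
T = 2π√(3.0795/(2.714 × 14.73 × 0.92250)) = 1.816 s.

1.816 s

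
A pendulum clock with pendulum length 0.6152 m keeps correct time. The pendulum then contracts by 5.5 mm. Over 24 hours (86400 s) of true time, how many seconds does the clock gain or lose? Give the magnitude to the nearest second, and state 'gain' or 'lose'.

gain 389 s

T ∝ √L, so T'/T = √(0.60970/0.6152) = 0.995520.
In 86400 s of true time the clock registers 86400/0.995520 = 86788.8 s, so it gains 389 s.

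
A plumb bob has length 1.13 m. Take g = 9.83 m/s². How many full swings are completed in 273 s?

T = 2π√(L/g) = 2π√(1.13/9.83) = 2.130 s.
Number of complete oscillations = ⌊273/2.130⌋ = ⌊128.2⌋ = 128.

128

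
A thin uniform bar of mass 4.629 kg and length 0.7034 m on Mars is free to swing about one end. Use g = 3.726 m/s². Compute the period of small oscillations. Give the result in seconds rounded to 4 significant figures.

For a physical pendulum T = 2π√(I/(mgd)), with d = 0.35170 m from pivot to centre of mass.
I_cm = mL²/12 = 4.629 × 0.7034²/12 = 0.19086 kg·m²; I = I_cm + md² = 0.19086 + 4.629 × 0.35170² = 0.76343 kg·m².
T = 2π√(0.76343/(4.629 × 3.726 × 0.35170)) = 2.229 s.

2.229 s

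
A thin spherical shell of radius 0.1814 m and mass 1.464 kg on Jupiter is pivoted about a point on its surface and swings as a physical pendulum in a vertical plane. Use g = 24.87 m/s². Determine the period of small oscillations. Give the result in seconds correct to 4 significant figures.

I_cm = (2/3)mr² = 0.032116 kg·m². The pivot is at distance d = 0.1814 m from the centre of mass.
By the parallel-axis theorem, I = I_cm + md² = 0.032116 + 0.048174 = 0.080291 kg·m².
T = 2π√(I/(mgd)) = 2π√(0.080291/(1.464 × 24.87 × 0.1814)) = 0.6928 s.

0.6928 s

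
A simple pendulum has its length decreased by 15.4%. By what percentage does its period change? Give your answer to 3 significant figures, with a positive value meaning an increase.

T ∝ √L, so T'/T = √(0.8460) = 0.9198.
Percentage change in T = (0.9198 − 1) × 100% = -8.02%.

-8.02%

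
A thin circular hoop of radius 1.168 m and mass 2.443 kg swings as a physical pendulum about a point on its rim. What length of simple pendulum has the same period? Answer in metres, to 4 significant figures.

The equivalent simple-pendulum length is L_eq = I/(md), where I is about the pivot and d = 1.1680 m.
I_cm = mR² = 3.3328 kg·m², so I = I_cm + md² = 3.3328 + 3.3328 = 6.6656 kg·m².
L_eq = 6.6656/(2.443 × 1.1680) = 2.336 m.

2.336 m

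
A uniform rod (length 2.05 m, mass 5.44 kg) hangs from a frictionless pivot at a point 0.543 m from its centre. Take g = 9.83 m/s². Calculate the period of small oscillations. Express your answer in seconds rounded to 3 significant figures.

For a physical pendulum T = 2π√(I/(mgd)), with d = 0.5430 m from pivot to centre of mass.
I_cm = mL²/12 = 5.44 × 2.05²/12 = 1.905 kg·m²; I = I_cm + md² = 1.905 + 5.44 × 0.5430² = 3.509 kg·m².
T = 2π√(3.509/(5.44 × 9.83 × 0.5430)) = 2.18 s.

2.18 s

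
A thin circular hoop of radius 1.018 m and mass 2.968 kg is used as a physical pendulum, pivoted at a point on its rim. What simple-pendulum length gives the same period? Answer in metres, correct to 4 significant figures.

2.036 m

The equivalent simple-pendulum length is L_eq = I/(md), where I is about the pivot and d = 1.0180 m.
I_cm = mR² = 3.0758 kg·m², so I = I_cm + md² = 3.0758 + 3.0758 = 6.1516 kg·m².
L_eq = 6.1516/(2.968 × 1.0180) = 2.036 m.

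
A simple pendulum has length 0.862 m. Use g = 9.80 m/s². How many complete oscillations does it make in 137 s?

T = 2π√(L/g) = 2π√(0.862/9.80) = 1.863 s.
Number of complete oscillations = ⌊137/1.863⌋ = ⌊73.52⌋ = 73.

73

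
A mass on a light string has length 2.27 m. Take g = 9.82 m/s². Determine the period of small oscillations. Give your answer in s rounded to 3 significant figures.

T = 2π√(L/g) = 2π√(2.27/9.82) = 2π × 0.4808 = 3.02 s.

3.02 s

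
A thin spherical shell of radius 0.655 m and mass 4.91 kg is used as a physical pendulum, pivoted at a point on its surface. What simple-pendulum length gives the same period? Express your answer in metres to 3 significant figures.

1.09 m

The equivalent simple-pendulum length is L_eq = I/(md), where I is about the pivot and d = 0.6550 m.
I_cm = (2/3)mR² = 1.404 kg·m², so I = I_cm + md² = 1.404 + 2.107 = 3.511 kg·m².
L_eq = 3.511/(4.91 × 0.6550) = 1.09 m.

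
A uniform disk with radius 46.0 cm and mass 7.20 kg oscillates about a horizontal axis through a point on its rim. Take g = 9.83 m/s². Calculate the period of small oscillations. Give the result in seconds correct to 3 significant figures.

I_cm = ½mr² = 0.7618 kg·m². The pivot is at distance d = 0.460 m from the centre of mass.
By the parallel-axis theorem, I = I_cm + md² = 0.7618 + 1.524 = 2.285 kg·m².
T = 2π√(I/(mgd)) = 2π√(2.285/(7.20 × 9.83 × 0.460)) = 1.66 s.

1.66 s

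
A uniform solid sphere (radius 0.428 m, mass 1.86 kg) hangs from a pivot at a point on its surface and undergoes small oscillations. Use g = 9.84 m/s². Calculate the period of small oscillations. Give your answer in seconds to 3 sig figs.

1.55 s

I_cm = (2/5)mr² = 0.1363 kg·m². The pivot is at distance d = 0.428 m from the centre of mass.
By the parallel-axis theorem, I = I_cm + md² = 0.1363 + 0.3407 = 0.4770 kg·m².
T = 2π√(I/(mgd)) = 2π√(0.4770/(1.86 × 9.84 × 0.428)) = 1.55 s.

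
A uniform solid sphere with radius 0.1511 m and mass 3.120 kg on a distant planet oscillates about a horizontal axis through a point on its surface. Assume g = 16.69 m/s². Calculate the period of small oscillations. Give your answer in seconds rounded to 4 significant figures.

0.7074 s

I_cm = (2/5)mr² = 0.028493 kg·m². The pivot is at distance d = 0.1511 m from the centre of mass.
By the parallel-axis theorem, I = I_cm + md² = 0.028493 + 0.071233 = 0.099727 kg·m².
T = 2π√(I/(mgd)) = 2π√(0.099727/(3.120 × 16.69 × 0.1511)) = 0.7074 s.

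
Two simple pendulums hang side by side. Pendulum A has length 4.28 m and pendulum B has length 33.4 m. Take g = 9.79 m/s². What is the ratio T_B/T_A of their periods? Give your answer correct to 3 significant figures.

T ∝ √L, so T_B/T_A = √(L_B/L_A) = √(33.4/4.28) = 2.79.

2.79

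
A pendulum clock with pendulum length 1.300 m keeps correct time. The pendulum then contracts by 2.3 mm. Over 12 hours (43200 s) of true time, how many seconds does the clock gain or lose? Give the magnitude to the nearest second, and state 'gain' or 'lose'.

gain 38 s

T ∝ √L, so T'/T = √(1.29770/1.300) = 0.999115.
In 43200 s of true time the clock registers 43200/0.999115 = 43238.3 s, so it gains 38 s.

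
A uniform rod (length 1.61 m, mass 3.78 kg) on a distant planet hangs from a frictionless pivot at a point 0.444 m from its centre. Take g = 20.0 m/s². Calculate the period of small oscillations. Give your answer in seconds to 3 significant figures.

For a physical pendulum T = 2π√(I/(mgd)), with d = 0.4440 m from pivot to centre of mass.
I_cm = mL²/12 = 3.78 × 1.61²/12 = 0.8165 kg·m²; I = I_cm + md² = 0.8165 + 3.78 × 0.4440² = 1.562 kg·m².
T = 2π√(1.562/(3.78 × 20.0 × 0.4440)) = 1.36 s.

1.36 s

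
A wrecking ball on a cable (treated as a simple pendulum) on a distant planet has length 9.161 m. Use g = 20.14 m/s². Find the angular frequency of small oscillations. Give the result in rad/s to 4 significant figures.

ω = √(g/L) = √(20.14/9.161) = 1.483 rad/s.

1.483 rad/s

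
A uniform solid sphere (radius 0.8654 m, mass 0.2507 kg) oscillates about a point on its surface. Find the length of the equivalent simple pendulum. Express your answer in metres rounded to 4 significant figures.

1.212 m

The equivalent simple-pendulum length is L_eq = I/(md), where I is about the pivot and d = 0.86540 m.
I_cm = (2/5)mR² = 0.075101 kg·m², so I = I_cm + md² = 0.075101 + 0.18775 = 0.26285 kg·m².
L_eq = 0.26285/(0.2507 × 0.86540) = 1.212 m.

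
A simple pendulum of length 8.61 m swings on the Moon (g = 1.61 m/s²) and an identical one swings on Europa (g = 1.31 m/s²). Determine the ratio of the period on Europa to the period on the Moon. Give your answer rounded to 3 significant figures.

1.11

T ∝ 1/√g, so T₂/T₁ = √(g₁/g₂) = √(1.61/1.31) = 1.11.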